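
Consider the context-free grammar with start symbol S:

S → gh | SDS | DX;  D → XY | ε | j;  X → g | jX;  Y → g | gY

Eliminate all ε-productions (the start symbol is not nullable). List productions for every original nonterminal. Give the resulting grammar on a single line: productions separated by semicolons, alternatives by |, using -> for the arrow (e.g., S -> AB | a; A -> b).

Nullable set: {D}.
S -> DX: D nullable, giving DX | X.
S -> SDS: D nullable, giving SDS | SS.
Drop D -> ε.
Unchanged (no nullable symbols): S -> gh; D -> XY; D -> j; X -> g; X -> jX; Y -> g; Y -> gY.

S -> X | DX | SS | gh | SDS; D -> j | XY; X -> g | jX; Y -> g | gY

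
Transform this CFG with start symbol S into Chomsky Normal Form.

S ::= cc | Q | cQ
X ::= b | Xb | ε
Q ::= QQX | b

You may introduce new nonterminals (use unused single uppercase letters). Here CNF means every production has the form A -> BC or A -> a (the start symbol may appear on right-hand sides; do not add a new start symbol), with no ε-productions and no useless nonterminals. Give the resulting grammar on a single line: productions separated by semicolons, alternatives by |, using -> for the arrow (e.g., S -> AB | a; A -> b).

Nullable: {X}; after ε-elimination: S -> Q | cQ | cc; Q -> b | QQ | QQX; X -> b | Xb.
After unit-elimination: S -> b | QQ | cQ | cc | QQX; Q -> b | QQ | QQX; X -> b | Xb.
TERM: introduce B -> b, A -> c and substitute in every rule of length ≥2.
BIN: Q -> QQX becomes Q -> QC, C -> QX; S -> QQX becomes S -> QD, D -> QX.

S -> b | AA | AQ | QD | QQ; A -> c; B -> b; C -> QX; D -> QX; Q -> b | QC | QQ; X -> b | XB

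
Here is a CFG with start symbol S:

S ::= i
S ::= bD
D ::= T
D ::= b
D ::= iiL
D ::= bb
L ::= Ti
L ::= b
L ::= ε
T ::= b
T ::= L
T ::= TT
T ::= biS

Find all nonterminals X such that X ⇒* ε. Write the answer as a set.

{D, L, T}

Directly nullable (have an ε-rule): {L}.
T is nullable via T -> L (every symbol on the right is already known nullable).
D is nullable via D -> T (every symbol on the right is already known nullable).
Not nullable: S — each has a terminal in every rule's right-hand side or depends on a non-nullable symbol.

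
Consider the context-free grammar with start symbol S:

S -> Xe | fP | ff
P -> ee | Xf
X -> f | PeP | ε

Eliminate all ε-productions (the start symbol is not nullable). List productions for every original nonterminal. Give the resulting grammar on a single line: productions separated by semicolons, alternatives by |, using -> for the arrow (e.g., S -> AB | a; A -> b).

S -> e | Xe | fP | ff; P -> f | Xf | ee; X -> f | PeP

Nullable set: {X}.
S -> Xe: X nullable, giving Xe | e.
P -> Xf: X nullable, giving Xf | f.
Drop X -> ε.
Unchanged (no nullable symbols): S -> fP; S -> ff; P -> ee; X -> PeP; X -> f.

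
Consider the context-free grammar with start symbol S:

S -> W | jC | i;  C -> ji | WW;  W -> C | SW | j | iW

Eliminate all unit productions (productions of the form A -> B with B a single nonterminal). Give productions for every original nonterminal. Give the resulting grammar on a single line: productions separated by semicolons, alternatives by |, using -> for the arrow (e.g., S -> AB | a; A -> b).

S -> i | j | SW | WW | iW | jC | ji; C -> WW | ji; W -> j | SW | WW | iW | ji

Unit productions: S->W, W->C.
Unit pairs (A ⇒* B via units): (S,C), (S,W), (W,C).
S: inherits non-unit rules of {C, S, W} → SW | WW | i | iW | j | jC | ji.
C: inherits non-unit rules of {C} → WW | ji.
W: inherits non-unit rules of {C, W} → SW | WW | iW | j | ji.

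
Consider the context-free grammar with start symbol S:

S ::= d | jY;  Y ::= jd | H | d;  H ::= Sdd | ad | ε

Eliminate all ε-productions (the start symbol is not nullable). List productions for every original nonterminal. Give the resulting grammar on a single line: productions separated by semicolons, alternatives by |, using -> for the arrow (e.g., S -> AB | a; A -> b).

Nullable set: {H, Y}.
S -> jY: Y nullable, giving j | jY.
Drop H -> ε.
Y -> H: H nullable, giving H.
Unchanged (no nullable symbols): S -> d; H -> Sdd; H -> ad; Y -> d; Y -> jd.

S -> d | j | jY; H -> ad | Sdd; Y -> H | d | jd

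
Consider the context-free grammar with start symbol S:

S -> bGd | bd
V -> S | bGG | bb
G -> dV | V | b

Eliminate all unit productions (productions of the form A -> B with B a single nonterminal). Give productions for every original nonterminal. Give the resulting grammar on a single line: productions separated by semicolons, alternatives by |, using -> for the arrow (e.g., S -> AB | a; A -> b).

S -> bd | bGd; G -> b | bb | bd | dV | bGG | bGd; V -> bb | bd | bGG | bGd

Unit productions: G->V, V->S.
Unit pairs (A ⇒* B via units): (G,S), (G,V), (V,S).
S: inherits non-unit rules of {S} → bGd | bd.
G: inherits non-unit rules of {G, S, V} → b | bGG | bGd | bb | bd | dV.
V: inherits non-unit rules of {S, V} → bGG | bGd | bb | bd.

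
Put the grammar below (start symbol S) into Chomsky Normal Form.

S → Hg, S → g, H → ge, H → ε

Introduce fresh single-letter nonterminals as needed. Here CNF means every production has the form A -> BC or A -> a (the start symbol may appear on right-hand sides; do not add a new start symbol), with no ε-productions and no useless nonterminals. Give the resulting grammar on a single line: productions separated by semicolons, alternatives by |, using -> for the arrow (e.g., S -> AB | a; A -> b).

Nullable: {H}; after ε-elimination: S -> g | Hg; H -> ge.
No unit productions to eliminate.
TERM: introduce B -> e, A -> g and substitute in every rule of length ≥2.

S -> g | HA; A -> g; B -> e; H -> AB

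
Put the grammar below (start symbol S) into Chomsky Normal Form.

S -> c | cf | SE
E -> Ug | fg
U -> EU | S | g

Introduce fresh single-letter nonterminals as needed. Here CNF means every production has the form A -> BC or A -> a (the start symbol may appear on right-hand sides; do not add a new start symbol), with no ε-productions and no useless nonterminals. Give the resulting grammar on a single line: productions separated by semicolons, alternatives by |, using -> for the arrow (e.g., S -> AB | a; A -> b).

S -> c | CB | SE; A -> g; B -> f; C -> c; E -> BA | UA; U -> c | g | CB | EU | SE

No ε-productions.
After unit-elimination: S -> c | SE | cf; E -> Ug | fg; U -> c | g | EU | SE | cf.
TERM: introduce C -> c, B -> f, A -> g and substitute in every rule of length ≥2.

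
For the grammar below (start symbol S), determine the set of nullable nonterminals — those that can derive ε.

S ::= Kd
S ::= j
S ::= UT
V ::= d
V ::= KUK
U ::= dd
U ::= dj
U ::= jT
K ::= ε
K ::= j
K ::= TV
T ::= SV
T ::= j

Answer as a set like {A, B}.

Directly nullable (have an ε-rule): {K}.
Not nullable: S, T, U, V — each has a terminal in every rule's right-hand side or depends on a non-nullable symbol.

{K}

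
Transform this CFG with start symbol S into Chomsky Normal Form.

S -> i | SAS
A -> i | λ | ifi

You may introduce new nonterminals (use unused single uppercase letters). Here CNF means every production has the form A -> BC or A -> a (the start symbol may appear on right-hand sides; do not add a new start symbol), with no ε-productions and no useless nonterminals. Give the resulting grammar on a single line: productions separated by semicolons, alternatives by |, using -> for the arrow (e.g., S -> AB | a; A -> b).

S -> i | SE | SS; A -> i | BD; B -> i; C -> f; D -> CB; E -> AS

Nullable: {A}; after ε-elimination: S -> i | SS | SAS; A -> i | ifi.
No unit productions to eliminate.
TERM: introduce C -> f, B -> i and substitute in every rule of length ≥2.
BIN: A -> BCB becomes A -> BD, D -> CB; S -> SAS becomes S -> SE, E -> AS.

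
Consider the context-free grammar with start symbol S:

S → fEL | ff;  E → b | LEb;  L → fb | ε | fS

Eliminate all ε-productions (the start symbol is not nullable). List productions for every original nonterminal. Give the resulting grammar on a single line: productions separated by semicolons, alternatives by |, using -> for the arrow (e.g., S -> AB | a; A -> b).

Nullable set: {L}.
S -> fEL: L nullable, giving fE | fEL.
E -> LEb: L nullable, giving Eb | LEb.
Drop L -> ε.
Unchanged (no nullable symbols): S -> ff; E -> b; L -> fS; L -> fb.

S -> fE | ff | fEL; E -> b | Eb | LEb; L -> fS | fb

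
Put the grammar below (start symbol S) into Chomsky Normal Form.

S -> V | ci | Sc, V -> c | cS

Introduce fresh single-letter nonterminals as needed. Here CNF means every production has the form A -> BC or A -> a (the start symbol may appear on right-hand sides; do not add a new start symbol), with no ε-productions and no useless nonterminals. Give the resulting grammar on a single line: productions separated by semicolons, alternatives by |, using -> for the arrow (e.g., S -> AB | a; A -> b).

No ε-productions.
After unit-elimination: S -> c | Sc | cS | ci; V -> c | cS.
TERM: introduce A -> c, B -> i and substitute in every rule of length ≥2.
Drop unreachable/unproductive: V.

S -> c | AB | AS | SA; A -> c; B -> i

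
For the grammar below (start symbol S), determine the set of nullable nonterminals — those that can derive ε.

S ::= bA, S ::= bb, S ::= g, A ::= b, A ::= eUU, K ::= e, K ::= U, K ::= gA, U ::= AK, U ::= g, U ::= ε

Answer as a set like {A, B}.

Directly nullable (have an ε-rule): {U}.
K is nullable via K -> U (every symbol on the right is already known nullable).
Not nullable: A, S — each has a terminal in every rule's right-hand side or depends on a non-nullable symbol.

{K, U}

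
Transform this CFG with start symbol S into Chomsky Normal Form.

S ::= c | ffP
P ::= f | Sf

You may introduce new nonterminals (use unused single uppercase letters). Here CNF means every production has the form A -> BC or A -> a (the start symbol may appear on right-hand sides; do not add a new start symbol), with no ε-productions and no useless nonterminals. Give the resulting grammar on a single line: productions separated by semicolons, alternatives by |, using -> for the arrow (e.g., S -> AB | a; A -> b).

No ε-productions.
No unit productions to eliminate.
TERM: introduce A -> f and substitute in every rule of length ≥2.
BIN: S -> AAP becomes S -> AB, B -> AP.

S -> c | AB; A -> f; B -> AP; P -> f | SA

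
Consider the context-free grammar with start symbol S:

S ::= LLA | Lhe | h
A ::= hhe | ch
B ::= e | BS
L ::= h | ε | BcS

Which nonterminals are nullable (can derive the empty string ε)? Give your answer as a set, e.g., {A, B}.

{L}

Directly nullable (have an ε-rule): {L}.
Not nullable: A, B, S — each has a terminal in every rule's right-hand side or depends on a non-nullable symbol.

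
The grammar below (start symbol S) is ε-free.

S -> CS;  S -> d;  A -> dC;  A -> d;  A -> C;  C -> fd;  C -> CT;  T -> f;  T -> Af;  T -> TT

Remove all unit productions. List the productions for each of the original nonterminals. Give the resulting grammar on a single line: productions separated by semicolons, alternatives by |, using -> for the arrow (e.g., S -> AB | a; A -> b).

S -> d | CS; A -> d | CT | dC | fd; C -> CT | fd; T -> f | Af | TT

Unit productions: A->C.
Unit pairs (A ⇒* B via units): (A,C).
S: inherits non-unit rules of {S} → CS | d.
A: inherits non-unit rules of {A, C} → CT | d | dC | fd.
C: inherits non-unit rules of {C} → CT | fd.
T: inherits non-unit rules of {T} → Af | TT | f.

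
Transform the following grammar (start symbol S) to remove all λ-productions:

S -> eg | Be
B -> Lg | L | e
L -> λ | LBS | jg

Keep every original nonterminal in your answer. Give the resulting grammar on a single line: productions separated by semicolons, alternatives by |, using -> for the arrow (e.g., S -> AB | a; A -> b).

Nullable set: {B, L}.
S -> Be: B nullable, giving Be | e.
B -> L: L nullable, giving L.
B -> Lg: L nullable, giving Lg | g.
Drop L -> λ.
L -> LBS: L, B nullable, giving BS | LBS | LS | S.
Unchanged (no nullable symbols): S -> eg; B -> e; L -> jg.

S -> e | Be | eg; B -> L | e | g | Lg; L -> S | BS | LS | jg | LBS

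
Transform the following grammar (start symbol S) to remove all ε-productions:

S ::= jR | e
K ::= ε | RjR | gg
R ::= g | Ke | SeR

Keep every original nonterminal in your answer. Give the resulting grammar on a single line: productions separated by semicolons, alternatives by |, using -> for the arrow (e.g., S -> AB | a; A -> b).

Nullable set: {K}.
Drop K -> ε.
R -> Ke: K nullable, giving Ke | e.
Unchanged (no nullable symbols): S -> e; S -> jR; K -> RjR; K -> gg; R -> SeR; R -> g.

S -> e | jR; K -> gg | RjR; R -> e | g | Ke | SeR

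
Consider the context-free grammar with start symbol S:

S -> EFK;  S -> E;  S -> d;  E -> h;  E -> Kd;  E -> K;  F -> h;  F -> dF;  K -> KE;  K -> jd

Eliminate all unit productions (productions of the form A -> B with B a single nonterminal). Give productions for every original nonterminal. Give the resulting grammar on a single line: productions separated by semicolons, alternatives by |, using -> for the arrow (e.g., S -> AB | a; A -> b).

Unit productions: E->K, S->E.
Unit pairs (A ⇒* B via units): (E,K), (S,E), (S,K).
S: inherits non-unit rules of {E, K, S} → EFK | KE | Kd | d | h | jd.
E: inherits non-unit rules of {E, K} → KE | Kd | h | jd.
F: inherits non-unit rules of {F} → dF | h.
K: inherits non-unit rules of {K} → KE | jd.

S -> d | h | KE | Kd | jd | EFK; E -> h | KE | Kd | jd; F -> h | dF; K -> KE | jd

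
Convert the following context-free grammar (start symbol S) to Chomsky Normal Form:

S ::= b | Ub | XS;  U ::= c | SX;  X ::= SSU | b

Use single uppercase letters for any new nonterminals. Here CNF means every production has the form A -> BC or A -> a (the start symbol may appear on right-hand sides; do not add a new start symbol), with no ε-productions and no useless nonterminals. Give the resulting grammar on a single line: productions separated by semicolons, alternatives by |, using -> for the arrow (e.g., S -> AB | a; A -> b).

S -> b | UA | XS; A -> b; B -> SU; U -> c | SX; X -> b | SB

No ε-productions.
No unit productions to eliminate.
TERM: introduce A -> b and substitute in every rule of length ≥2.
BIN: X -> SSU becomes X -> SB, B -> SU.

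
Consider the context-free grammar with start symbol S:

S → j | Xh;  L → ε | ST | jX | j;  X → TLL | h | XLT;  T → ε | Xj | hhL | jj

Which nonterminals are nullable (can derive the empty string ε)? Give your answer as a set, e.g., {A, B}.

Directly nullable (have an ε-rule): {L, T}.
X is nullable via X -> TLL (every symbol on the right is already known nullable).
Not nullable: S — each has a terminal in every rule's right-hand side or depends on a non-nullable symbol.

{L, T, X}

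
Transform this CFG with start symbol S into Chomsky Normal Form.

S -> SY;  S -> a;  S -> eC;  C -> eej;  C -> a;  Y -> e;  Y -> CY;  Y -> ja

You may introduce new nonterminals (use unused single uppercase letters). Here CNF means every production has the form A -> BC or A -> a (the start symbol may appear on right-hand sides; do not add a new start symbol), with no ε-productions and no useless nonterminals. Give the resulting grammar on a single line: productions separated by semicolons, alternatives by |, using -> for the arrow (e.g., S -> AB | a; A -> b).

S -> a | AC | SY; A -> e; B -> j; C -> a | AE; D -> a; E -> AB; Y -> e | BD | CY

No ε-productions.
No unit productions to eliminate.
TERM: introduce D -> a, A -> e, B -> j and substitute in every rule of length ≥2.
BIN: C -> AAB becomes C -> AE, E -> AB.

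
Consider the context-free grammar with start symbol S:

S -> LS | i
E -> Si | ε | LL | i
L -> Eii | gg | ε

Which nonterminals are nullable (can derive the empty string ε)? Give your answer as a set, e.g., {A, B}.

Directly nullable (have an ε-rule): {E, L}.
Not nullable: S — each has a terminal in every rule's right-hand side or depends on a non-nullable symbol.

{E, L}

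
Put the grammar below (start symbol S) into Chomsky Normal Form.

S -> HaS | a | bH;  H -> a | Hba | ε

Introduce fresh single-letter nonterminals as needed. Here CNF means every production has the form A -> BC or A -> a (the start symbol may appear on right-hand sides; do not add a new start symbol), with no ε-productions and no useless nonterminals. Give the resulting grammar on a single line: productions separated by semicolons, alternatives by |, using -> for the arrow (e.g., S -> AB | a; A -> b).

S -> a | b | AH | BS | HD; A -> b; B -> a; C -> AB; D -> BS; H -> a | AB | HC

Nullable: {H}; after ε-elimination: S -> a | b | aS | bH | HaS; H -> a | ba | Hba.
No unit productions to eliminate.
TERM: introduce B -> a, A -> b and substitute in every rule of length ≥2.
BIN: H -> HAB becomes H -> HC, C -> AB; S -> HBS becomes S -> HD, D -> BS.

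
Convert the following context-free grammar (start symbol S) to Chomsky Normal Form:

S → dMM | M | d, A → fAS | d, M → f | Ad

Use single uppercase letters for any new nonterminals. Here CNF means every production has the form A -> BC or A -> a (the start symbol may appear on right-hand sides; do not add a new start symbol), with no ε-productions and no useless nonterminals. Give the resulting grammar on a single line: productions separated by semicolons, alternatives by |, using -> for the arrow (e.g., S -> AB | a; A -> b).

No ε-productions.
After unit-elimination: S -> d | f | Ad | dMM; A -> d | fAS; M -> f | Ad.
TERM: introduce C -> d, B -> f and substitute in every rule of length ≥2.
BIN: A -> BAS becomes A -> BD, D -> AS; S -> CMM becomes S -> CE, E -> MM.

S -> d | f | AC | CE; A -> d | BD; B -> f; C -> d; D -> AS; E -> MM; M -> f | AC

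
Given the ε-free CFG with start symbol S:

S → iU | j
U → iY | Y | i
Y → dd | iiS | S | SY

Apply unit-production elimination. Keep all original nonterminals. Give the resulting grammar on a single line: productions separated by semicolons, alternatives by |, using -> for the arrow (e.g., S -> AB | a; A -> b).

S -> j | iU; U -> i | j | SY | dd | iU | iY | iiS; Y -> j | SY | dd | iU | iiS

Unit productions: U->Y, Y->S.
Unit pairs (A ⇒* B via units): (U,S), (U,Y), (Y,S).
S: inherits non-unit rules of {S} → iU | j.
U: inherits non-unit rules of {S, U, Y} → SY | dd | i | iU | iY | iiS | j.
Y: inherits non-unit rules of {S, Y} → SY | dd | iU | iiS | j.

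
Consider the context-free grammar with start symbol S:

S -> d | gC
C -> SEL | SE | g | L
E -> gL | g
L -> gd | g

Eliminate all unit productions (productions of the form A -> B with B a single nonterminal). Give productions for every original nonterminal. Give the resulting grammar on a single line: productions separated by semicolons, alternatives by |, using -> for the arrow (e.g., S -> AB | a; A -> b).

Unit productions: C->L.
Unit pairs (A ⇒* B via units): (C,L).
S: inherits non-unit rules of {S} → d | gC.
C: inherits non-unit rules of {C, L} → SE | SEL | g | gd.
E: inherits non-unit rules of {E} → g | gL.
L: inherits non-unit rules of {L} → g | gd.

S -> d | gC; C -> g | SE | gd | SEL; E -> g | gL; L -> g | gd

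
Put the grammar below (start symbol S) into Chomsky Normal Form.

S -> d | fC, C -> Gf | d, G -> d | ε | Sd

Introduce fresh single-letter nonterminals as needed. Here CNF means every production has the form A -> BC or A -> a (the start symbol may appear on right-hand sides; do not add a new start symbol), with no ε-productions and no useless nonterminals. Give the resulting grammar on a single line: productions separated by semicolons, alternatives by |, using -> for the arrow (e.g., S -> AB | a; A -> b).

S -> d | AC; A -> f; B -> d; C -> d | f | GA; G -> d | SB

Nullable: {G}; after ε-elimination: S -> d | fC; C -> d | f | Gf; G -> d | Sd.
No unit productions to eliminate.
TERM: introduce B -> d, A -> f and substitute in every rule of length ≥2.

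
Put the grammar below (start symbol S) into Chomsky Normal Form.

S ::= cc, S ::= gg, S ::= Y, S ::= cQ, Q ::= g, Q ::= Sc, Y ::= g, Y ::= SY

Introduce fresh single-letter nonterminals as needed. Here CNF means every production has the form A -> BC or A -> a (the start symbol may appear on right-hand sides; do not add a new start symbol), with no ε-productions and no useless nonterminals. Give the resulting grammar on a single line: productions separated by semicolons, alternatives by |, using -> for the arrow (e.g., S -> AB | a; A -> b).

No ε-productions.
After unit-elimination: S -> g | SY | cQ | cc | gg; Q -> g | Sc; Y -> g | SY.
TERM: introduce A -> c, B -> g and substitute in every rule of length ≥2.

S -> g | AA | AQ | BB | SY; A -> c; B -> g; Q -> g | SA; Y -> g | SY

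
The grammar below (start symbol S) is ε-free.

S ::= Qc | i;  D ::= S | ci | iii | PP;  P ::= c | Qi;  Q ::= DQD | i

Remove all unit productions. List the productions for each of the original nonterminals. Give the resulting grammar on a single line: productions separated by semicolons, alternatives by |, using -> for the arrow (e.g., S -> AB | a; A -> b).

S -> i | Qc; D -> i | PP | Qc | ci | iii; P -> c | Qi; Q -> i | DQD

Unit productions: D->S.
Unit pairs (A ⇒* B via units): (D,S).
S: inherits non-unit rules of {S} → Qc | i.
D: inherits non-unit rules of {D, S} → PP | Qc | ci | i | iii.
P: inherits non-unit rules of {P} → Qi | c.
Q: inherits non-unit rules of {Q} → DQD | i.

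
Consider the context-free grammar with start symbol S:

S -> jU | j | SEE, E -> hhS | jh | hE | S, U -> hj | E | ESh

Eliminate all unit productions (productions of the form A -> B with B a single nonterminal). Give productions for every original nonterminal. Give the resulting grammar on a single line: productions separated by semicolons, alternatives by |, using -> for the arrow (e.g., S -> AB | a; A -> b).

Unit productions: E->S, U->E.
Unit pairs (A ⇒* B via units): (E,S), (U,E), (U,S).
S: inherits non-unit rules of {S} → SEE | j | jU.
E: inherits non-unit rules of {E, S} → SEE | hE | hhS | j | jU | jh.
U: inherits non-unit rules of {E, S, U} → ESh | SEE | hE | hhS | hj | j | jU | jh.

S -> j | jU | SEE; E -> j | hE | jU | jh | SEE | hhS; U -> j | hE | hj | jU | jh | ESh | SEE | hhS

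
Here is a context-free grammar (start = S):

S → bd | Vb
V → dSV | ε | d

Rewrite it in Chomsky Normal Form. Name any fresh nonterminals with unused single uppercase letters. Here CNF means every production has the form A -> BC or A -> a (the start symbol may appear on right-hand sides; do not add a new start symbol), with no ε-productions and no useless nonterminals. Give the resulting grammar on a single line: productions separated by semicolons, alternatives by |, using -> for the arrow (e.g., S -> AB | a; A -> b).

Nullable: {V}; after ε-elimination: S -> b | Vb | bd; V -> d | dS | dSV.
No unit productions to eliminate.
TERM: introduce A -> b, B -> d and substitute in every rule of length ≥2.
BIN: V -> BSV becomes V -> BC, C -> SV.

S -> b | AB | VA; A -> b; B -> d; C -> SV; V -> d | BC | BS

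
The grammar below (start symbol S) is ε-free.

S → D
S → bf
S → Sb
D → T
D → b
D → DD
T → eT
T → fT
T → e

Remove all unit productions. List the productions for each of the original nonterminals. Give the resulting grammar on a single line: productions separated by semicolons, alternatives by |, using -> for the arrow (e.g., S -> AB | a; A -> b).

S -> b | e | DD | Sb | bf | eT | fT; D -> b | e | DD | eT | fT; T -> e | eT | fT

Unit productions: D->T, S->D.
Unit pairs (A ⇒* B via units): (D,T), (S,D), (S,T).
S: inherits non-unit rules of {D, S, T} → DD | Sb | b | bf | e | eT | fT.
D: inherits non-unit rules of {D, T} → DD | b | e | eT | fT.
T: inherits non-unit rules of {T} → e | eT | fT.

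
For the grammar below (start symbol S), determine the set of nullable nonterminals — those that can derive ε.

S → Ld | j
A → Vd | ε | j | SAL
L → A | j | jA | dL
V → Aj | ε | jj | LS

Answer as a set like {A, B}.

{A, L, V}

Directly nullable (have an ε-rule): {A, V}.
L is nullable via L -> A (every symbol on the right is already known nullable).
Not nullable: S — each has a terminal in every rule's right-hand side or depends on a non-nullable symbol.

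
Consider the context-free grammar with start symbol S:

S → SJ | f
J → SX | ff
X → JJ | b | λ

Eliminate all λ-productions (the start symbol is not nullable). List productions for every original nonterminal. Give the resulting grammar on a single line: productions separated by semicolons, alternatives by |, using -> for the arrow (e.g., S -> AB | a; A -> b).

Nullable set: {X}.
J -> SX: X nullable, giving S | SX.
Drop X -> λ.
Unchanged (no nullable symbols): S -> SJ; S -> f; J -> ff; X -> JJ; X -> b.

S -> f | SJ; J -> S | SX | ff; X -> b | JJ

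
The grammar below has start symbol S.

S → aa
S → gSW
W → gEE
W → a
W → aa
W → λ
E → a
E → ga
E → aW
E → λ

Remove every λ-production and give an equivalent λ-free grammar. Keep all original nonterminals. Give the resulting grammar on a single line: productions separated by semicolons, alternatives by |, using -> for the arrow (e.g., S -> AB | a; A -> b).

Nullable set: {E, W}.
S -> gSW: W nullable, giving gS | gSW.
Drop E -> λ.
E -> aW: W nullable, giving a | aW.
Drop W -> λ.
W -> gEE: E, E nullable, giving g | gE | gEE.
Unchanged (no nullable symbols): S -> aa; E -> a; E -> ga; W -> a; W -> aa.

S -> aa | gS | gSW; E -> a | aW | ga; W -> a | g | aa | gE | gEE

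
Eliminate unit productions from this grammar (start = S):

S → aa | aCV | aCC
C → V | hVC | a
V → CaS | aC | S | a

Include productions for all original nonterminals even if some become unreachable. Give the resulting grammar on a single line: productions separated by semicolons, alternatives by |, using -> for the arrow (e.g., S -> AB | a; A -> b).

Unit productions: C->V, V->S.
Unit pairs (A ⇒* B via units): (C,S), (C,V), (V,S).
S: inherits non-unit rules of {S} → aCC | aCV | aa.
C: inherits non-unit rules of {C, S, V} → CaS | a | aC | aCC | aCV | aa | hVC.
V: inherits non-unit rules of {S, V} → CaS | a | aC | aCC | aCV | aa.

S -> aa | aCC | aCV; C -> a | aC | aa | CaS | aCC | aCV | hVC; V -> a | aC | aa | CaS | aCC | aCV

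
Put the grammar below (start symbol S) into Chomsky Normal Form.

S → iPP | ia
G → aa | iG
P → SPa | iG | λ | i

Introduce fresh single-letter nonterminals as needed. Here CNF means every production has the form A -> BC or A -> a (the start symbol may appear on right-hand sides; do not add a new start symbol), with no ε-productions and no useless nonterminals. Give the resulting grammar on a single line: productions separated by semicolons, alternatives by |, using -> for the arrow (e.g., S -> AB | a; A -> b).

Nullable: {P}; after ε-elimination: S -> i | iP | ia | iPP; G -> aa | iG; P -> i | Sa | iG | SPa.
No unit productions to eliminate.
TERM: introduce A -> a, B -> i and substitute in every rule of length ≥2.
BIN: P -> SPA becomes P -> SC, C -> PA; S -> BPP becomes S -> BD, D -> PP.

S -> i | BA | BD | BP; A -> a; B -> i; C -> PA; D -> PP; G -> AA | BG; P -> i | BG | SA | SC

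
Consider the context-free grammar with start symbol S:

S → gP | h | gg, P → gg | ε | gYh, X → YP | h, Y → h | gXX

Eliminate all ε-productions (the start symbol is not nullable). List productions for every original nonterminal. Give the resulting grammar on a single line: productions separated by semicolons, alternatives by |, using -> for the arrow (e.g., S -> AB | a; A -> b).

Nullable set: {P}.
S -> gP: P nullable, giving g | gP.
Drop P -> ε.
X -> YP: P nullable, giving Y | YP.
Unchanged (no nullable symbols): S -> gg; S -> h; P -> gYh; P -> gg; X -> h; Y -> gXX; Y -> h.

S -> g | h | gP | gg; P -> gg | gYh; X -> Y | h | YP; Y -> h | gXX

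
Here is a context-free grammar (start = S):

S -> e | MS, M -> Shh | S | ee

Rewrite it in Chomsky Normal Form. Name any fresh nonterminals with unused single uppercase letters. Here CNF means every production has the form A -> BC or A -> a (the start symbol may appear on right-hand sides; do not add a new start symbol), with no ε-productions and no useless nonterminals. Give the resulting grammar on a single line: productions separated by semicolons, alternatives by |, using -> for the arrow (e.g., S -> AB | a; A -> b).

S -> e | MS; A -> h; B -> e; C -> AA; M -> e | BB | MS | SC

No ε-productions.
After unit-elimination: S -> e | MS; M -> e | MS | ee | Shh.
TERM: introduce B -> e, A -> h and substitute in every rule of length ≥2.
BIN: M -> SAA becomes M -> SC, C -> AA.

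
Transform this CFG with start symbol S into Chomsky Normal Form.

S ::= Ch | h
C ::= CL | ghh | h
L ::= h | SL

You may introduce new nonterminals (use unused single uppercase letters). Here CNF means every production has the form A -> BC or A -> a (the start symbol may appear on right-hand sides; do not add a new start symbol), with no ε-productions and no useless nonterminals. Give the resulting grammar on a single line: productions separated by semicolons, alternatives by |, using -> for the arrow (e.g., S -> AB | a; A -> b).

S -> h | CB; A -> g; B -> h; C -> h | AD | CL; D -> BB; L -> h | SL

No ε-productions.
No unit productions to eliminate.
TERM: introduce A -> g, B -> h and substitute in every rule of length ≥2.
BIN: C -> ABB becomes C -> AD, D -> BB.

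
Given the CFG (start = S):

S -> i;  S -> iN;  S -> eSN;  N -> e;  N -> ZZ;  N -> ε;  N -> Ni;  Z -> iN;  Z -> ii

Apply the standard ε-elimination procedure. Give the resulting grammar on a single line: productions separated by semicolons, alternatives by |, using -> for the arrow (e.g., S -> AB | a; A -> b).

S -> i | eS | iN | eSN; N -> e | i | Ni | ZZ; Z -> i | iN | ii

Nullable set: {N}.
S -> eSN: N nullable, giving eS | eSN.
S -> iN: N nullable, giving i | iN.
Drop N -> ε.
N -> Ni: N nullable, giving Ni | i.
Z -> iN: N nullable, giving i | iN.
Unchanged (no nullable symbols): S -> i; N -> ZZ; N -> e; Z -> ii.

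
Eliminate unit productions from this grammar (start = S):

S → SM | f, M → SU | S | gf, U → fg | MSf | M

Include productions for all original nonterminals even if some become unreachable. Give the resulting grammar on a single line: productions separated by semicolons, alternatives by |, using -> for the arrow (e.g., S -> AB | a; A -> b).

S -> f | SM; M -> f | SM | SU | gf; U -> f | SM | SU | fg | gf | MSf

Unit productions: M->S, U->M.
Unit pairs (A ⇒* B via units): (M,S), (U,M), (U,S).
S: inherits non-unit rules of {S} → SM | f.
M: inherits non-unit rules of {M, S} → SM | SU | f | gf.
U: inherits non-unit rules of {M, S, U} → MSf | SM | SU | f | fg | gf.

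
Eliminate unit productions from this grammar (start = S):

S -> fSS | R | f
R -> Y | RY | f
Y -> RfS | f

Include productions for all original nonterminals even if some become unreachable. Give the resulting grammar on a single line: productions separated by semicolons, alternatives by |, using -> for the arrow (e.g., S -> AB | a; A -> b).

Unit productions: R->Y, S->R.
Unit pairs (A ⇒* B via units): (R,Y), (S,R), (S,Y).
S: inherits non-unit rules of {R, S, Y} → RY | RfS | f | fSS.
R: inherits non-unit rules of {R, Y} → RY | RfS | f.
Y: inherits non-unit rules of {Y} → RfS | f.

S -> f | RY | RfS | fSS; R -> f | RY | RfS; Y -> f | RfS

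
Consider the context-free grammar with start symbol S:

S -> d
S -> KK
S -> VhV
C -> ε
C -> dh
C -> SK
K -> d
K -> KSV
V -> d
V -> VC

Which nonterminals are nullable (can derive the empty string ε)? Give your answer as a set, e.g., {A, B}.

{C}

Directly nullable (have an ε-rule): {C}.
Not nullable: K, S, V — each has a terminal in every rule's right-hand side or depends on a non-nullable symbol.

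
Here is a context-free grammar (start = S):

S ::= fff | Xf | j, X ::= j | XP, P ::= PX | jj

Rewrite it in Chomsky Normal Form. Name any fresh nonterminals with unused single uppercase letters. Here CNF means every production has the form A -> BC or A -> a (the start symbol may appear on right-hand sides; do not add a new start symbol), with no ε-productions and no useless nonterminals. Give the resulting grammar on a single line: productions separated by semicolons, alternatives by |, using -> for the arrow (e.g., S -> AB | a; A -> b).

No ε-productions.
No unit productions to eliminate.
TERM: introduce B -> f, A -> j and substitute in every rule of length ≥2.
BIN: S -> BBB becomes S -> BC, C -> BB.

S -> j | BC | XB; A -> j; B -> f; C -> BB; P -> AA | PX; X -> j | XP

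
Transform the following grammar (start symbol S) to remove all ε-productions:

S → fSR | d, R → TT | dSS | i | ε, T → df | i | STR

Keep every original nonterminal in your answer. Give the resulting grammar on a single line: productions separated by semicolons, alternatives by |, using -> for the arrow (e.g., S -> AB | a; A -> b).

Nullable set: {R}.
S -> fSR: R nullable, giving fS | fSR.
Drop R -> ε.
T -> STR: R nullable, giving ST | STR.
Unchanged (no nullable symbols): S -> d; R -> TT; R -> dSS; R -> i; T -> df; T -> i.

S -> d | fS | fSR; R -> i | TT | dSS; T -> i | ST | df | STR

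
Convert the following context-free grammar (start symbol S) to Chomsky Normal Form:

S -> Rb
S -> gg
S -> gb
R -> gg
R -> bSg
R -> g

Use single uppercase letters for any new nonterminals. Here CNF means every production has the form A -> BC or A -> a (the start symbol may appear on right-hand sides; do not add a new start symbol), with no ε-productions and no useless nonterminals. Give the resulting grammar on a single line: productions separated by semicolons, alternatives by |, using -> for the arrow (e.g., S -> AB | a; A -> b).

No ε-productions.
No unit productions to eliminate.
TERM: introduce A -> b, B -> g and substitute in every rule of length ≥2.
BIN: R -> ASB becomes R -> AC, C -> SB.

S -> BA | BB | RA; A -> b; B -> g; C -> SB; R -> g | AC | BB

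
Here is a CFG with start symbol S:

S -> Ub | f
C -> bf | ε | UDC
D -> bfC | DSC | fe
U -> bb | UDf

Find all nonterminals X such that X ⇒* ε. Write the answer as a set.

{C}

Directly nullable (have an ε-rule): {C}.
Not nullable: D, S, U — each has a terminal in every rule's right-hand side or depends on a non-nullable symbol.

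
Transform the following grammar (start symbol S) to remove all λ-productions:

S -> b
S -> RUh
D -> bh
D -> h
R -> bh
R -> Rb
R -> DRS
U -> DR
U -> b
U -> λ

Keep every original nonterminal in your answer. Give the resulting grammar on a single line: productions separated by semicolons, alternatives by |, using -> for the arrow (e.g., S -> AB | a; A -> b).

Nullable set: {U}.
S -> RUh: U nullable, giving RUh | Rh.
Drop U -> λ.
Unchanged (no nullable symbols): S -> b; D -> bh; D -> h; R -> DRS; R -> Rb; R -> bh; U -> DR; U -> b.

S -> b | Rh | RUh; D -> h | bh; R -> Rb | bh | DRS; U -> b | DR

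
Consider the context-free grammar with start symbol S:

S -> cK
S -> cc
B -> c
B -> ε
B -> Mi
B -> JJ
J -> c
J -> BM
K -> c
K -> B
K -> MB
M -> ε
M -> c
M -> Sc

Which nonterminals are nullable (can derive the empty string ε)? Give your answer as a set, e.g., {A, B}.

{B, J, K, M}

Directly nullable (have an ε-rule): {B, M}.
J is nullable via J -> BM (every symbol on the right is already known nullable).
K is nullable via K -> B (every symbol on the right is already known nullable).
Not nullable: S — each has a terminal in every rule's right-hand side or depends on a non-nullable symbol.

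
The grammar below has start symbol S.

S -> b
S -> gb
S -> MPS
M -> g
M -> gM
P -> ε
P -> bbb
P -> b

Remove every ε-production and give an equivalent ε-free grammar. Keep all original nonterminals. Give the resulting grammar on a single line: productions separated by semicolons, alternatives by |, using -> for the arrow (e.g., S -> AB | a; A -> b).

S -> b | MS | gb | MPS; M -> g | gM; P -> b | bbb

Nullable set: {P}.
S -> MPS: P nullable, giving MPS | MS.
Drop P -> ε.
Unchanged (no nullable symbols): S -> b; S -> gb; M -> g; M -> gM; P -> b; P -> bbb.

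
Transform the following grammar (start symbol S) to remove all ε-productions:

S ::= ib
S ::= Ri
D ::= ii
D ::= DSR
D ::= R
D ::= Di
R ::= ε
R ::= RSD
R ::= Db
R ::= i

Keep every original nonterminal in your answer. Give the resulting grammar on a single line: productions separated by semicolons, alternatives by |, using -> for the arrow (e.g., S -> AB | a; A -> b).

S -> i | Ri | ib; D -> R | S | i | DS | Di | SR | ii | DSR; R -> S | b | i | Db | RS | SD | RSD

Nullable set: {D, R}.
S -> Ri: R nullable, giving Ri | i.
D -> DSR: D, R nullable, giving DS | DSR | S | SR.
D -> Di: D nullable, giving Di | i.
D -> R: R nullable, giving R.
Drop R -> ε.
R -> Db: D nullable, giving Db | b.
R -> RSD: R, D nullable, giving RS | RSD | S | SD.
Unchanged (no nullable symbols): S -> ib; D -> ii; R -> i.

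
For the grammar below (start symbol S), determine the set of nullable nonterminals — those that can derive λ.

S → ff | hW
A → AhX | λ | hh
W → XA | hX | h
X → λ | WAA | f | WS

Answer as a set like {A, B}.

Directly nullable (have an ε-rule): {A, X}.
W is nullable via W -> XA (every symbol on the right is already known nullable).
Not nullable: S — each has a terminal in every rule's right-hand side or depends on a non-nullable symbol.

{A, W, X}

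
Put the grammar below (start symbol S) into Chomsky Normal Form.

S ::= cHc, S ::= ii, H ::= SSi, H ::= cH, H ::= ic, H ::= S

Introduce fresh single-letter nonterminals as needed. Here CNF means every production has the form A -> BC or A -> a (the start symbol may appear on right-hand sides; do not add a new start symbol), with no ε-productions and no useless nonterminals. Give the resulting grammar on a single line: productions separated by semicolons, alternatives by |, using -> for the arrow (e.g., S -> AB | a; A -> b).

No ε-productions.
After unit-elimination: S -> ii | cHc; H -> cH | ic | ii | SSi | cHc.
TERM: introduce B -> c, A -> i and substitute in every rule of length ≥2.
BIN: H -> BHB becomes H -> BC, C -> HB; H -> SSA becomes H -> SD, D -> SA; S -> BHB becomes S -> BE, E -> HB.

S -> AA | BE; A -> i; B -> c; C -> HB; D -> SA; E -> HB; H -> AA | AB | BC | BH | SD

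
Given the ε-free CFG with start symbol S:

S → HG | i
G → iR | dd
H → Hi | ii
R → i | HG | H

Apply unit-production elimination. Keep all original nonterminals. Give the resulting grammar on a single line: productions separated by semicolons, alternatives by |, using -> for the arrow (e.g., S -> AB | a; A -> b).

Unit productions: R->H.
Unit pairs (A ⇒* B via units): (R,H).
S: inherits non-unit rules of {S} → HG | i.
G: inherits non-unit rules of {G} → dd | iR.
H: inherits non-unit rules of {H} → Hi | ii.
R: inherits non-unit rules of {H, R} → HG | Hi | i | ii.

S -> i | HG; G -> dd | iR; H -> Hi | ii; R -> i | HG | Hi | ii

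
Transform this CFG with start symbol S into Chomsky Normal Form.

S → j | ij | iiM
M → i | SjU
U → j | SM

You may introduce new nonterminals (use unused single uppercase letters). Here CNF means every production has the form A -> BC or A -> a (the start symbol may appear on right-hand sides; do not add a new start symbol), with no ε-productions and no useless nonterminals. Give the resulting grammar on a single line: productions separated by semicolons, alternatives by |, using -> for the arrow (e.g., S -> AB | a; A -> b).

S -> j | BA | BD; A -> j; B -> i; C -> AU; D -> BM; M -> i | SC; U -> j | SM

No ε-productions.
No unit productions to eliminate.
TERM: introduce B -> i, A -> j and substitute in every rule of length ≥2.
BIN: M -> SAU becomes M -> SC, C -> AU; S -> BBM becomes S -> BD, D -> BM.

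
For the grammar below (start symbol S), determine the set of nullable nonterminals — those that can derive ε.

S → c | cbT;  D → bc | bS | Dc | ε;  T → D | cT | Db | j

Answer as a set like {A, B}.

{D, T}

Directly nullable (have an ε-rule): {D}.
T is nullable via T -> D (every symbol on the right is already known nullable).
Not nullable: S — each has a terminal in every rule's right-hand side or depends on a non-nullable symbol.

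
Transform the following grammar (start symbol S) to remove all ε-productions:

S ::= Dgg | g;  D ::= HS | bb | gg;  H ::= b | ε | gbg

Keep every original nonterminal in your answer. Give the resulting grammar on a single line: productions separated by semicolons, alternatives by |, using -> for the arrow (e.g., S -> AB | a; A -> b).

S -> g | Dgg; D -> S | HS | bb | gg; H -> b | gbg

Nullable set: {H}.
D -> HS: H nullable, giving HS | S.
Drop H -> ε.
Unchanged (no nullable symbols): S -> Dgg; S -> g; D -> bb; D -> gg; H -> b; H -> gbg.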